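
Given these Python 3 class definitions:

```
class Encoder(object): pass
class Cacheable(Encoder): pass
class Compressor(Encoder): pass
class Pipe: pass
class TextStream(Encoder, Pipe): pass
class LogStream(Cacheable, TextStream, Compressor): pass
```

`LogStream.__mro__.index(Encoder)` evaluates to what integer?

L[LogStream] = LogStream + merge(L[Cacheable], L[TextStream], L[Compressor], [Cacheable TextStream Compressor])
  take Cacheable:  [Cacheable Encoder object] + [TextStream Encoder Pipe object] + [Compressor Encoder object] + [Cacheable TextStream Compressor]
  take TextStream:  [Encoder object] + [TextStream Encoder Pipe object] + [Compressor Encoder object] + [TextStream Compressor]
  take Compressor:  [Encoder object] + [Encoder Pipe object] + [Compressor Encoder object] + [Compressor]
  take Encoder:  [Encoder object] + [Encoder Pipe object] + [Encoder object]
  take Pipe:  [object] + [Pipe object] + [object]
  take object:  [object] + [object] + [object]
MRO: LogStream Cacheable TextStream Compressor Encoder Pipe object
Encoder sits at index 4.

4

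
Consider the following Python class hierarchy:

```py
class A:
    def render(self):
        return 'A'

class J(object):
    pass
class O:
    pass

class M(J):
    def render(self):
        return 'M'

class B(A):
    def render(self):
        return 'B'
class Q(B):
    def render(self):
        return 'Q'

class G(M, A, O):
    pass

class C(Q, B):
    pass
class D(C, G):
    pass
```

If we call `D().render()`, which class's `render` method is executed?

Q

L[D] = D + merge(L[C], L[G], [C G])
  take C:  [C Q B A object] + [G M J A O object] + [C G]
  take Q:  [Q B A object] + [G M J A O object] + [G]
  take B:  [B A object] + [G M J A O object] + [G]
  take G:  [A object] + [G M J A O object] + [G]
  take M:  [A object] + [M J A O object]
  take J:  [A object] + [J A O object]
  take A:  [A object] + [A O object]
  take O:  [object] + [O object]
  take object:  [object] + [object]
MRO: D C Q B G M J A O object
render is defined in: A, B, M, Q. First along the MRO is Q.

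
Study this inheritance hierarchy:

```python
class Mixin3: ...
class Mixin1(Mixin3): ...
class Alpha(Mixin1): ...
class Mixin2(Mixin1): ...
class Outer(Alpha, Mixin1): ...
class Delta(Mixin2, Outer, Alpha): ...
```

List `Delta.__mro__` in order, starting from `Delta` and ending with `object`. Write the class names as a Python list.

[Delta, Mixin2, Outer, Alpha, Mixin1, Mixin3, object]

L[Delta] = Delta + merge(L[Mixin2], L[Outer], L[Alpha], [Mixin2 Outer Alpha])
  take Mixin2:  [Mixin2 Mixin1 Mixin3 object] + [Outer Alpha Mixin1 Mixin3 object] + [Alpha Mixin1 Mixin3 object] + [Mixin2 Outer Alpha]
  take Outer:  [Mixin1 Mixin3 object] + [Outer Alpha Mixin1 Mixin3 object] + [Alpha Mixin1 Mixin3 object] + [Outer Alpha]
  take Alpha:  [Mixin1 Mixin3 object] + [Alpha Mixin1 Mixin3 object] + [Alpha Mixin1 Mixin3 object] + [Alpha]
  take Mixin1:  [Mixin1 Mixin3 object] + [Mixin1 Mixin3 object] + [Mixin1 Mixin3 object]
  take Mixin3:  [Mixin3 object] + [Mixin3 object] + [Mixin3 object]
  take object:  [object] + [object] + [object]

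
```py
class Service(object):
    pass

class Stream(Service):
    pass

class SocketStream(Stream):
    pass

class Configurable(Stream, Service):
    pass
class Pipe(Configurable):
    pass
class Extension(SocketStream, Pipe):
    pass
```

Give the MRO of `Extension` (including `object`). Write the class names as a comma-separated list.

Extension, SocketStream, Pipe, Configurable, Stream, Service, object

L[Extension] = Extension + merge(L[SocketStream], L[Pipe], [SocketStream Pipe])
  take SocketStream:  [SocketStream Stream Service object] + [Pipe Configurable Stream Service object] + [SocketStream Pipe]
  take Pipe:  [Stream Service object] + [Pipe Configurable Stream Service object] + [Pipe]
  take Configurable:  [Stream Service object] + [Configurable Stream Service object]
  take Stream:  [Stream Service object] + [Stream Service object]
  take Service:  [Service object] + [Service object]
  take object:  [object] + [object]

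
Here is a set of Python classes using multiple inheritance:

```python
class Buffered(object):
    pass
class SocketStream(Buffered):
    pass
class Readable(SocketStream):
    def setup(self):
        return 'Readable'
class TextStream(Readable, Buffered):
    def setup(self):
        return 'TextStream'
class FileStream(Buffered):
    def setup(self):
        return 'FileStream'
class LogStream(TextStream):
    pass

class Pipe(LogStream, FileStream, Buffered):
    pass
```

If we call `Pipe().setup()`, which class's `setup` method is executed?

L[Pipe] = Pipe + merge(L[LogStream], L[FileStream], L[Buffered], [LogStream FileStream Buffered])
  take LogStream:  [LogStream TextStream Readable SocketStream Buffered object] + [FileStream Buffered object] + [Buffered object] + [LogStream FileStream Buffered]
  take TextStream:  [TextStream Readable SocketStream Buffered object] + [FileStream Buffered object] + [Buffered object] + [FileStream Buffered]
  take Readable:  [Readable SocketStream Buffered object] + [FileStream Buffered object] + [Buffered object] + [FileStream Buffered]
  take SocketStream:  [SocketStream Buffered object] + [FileStream Buffered object] + [Buffered object] + [FileStream Buffered]
  take FileStream:  [Buffered object] + [FileStream Buffered object] + [Buffered object] + [FileStream Buffered]
  take Buffered:  [Buffered object] + [Buffered object] + [Buffered object] + [Buffered]
  take object:  [object] + [object] + [object]
MRO: Pipe LogStream TextStream Readable SocketStream FileStream Buffered object
setup is defined in: FileStream, Readable, TextStream. First along the MRO is TextStream.

TextStream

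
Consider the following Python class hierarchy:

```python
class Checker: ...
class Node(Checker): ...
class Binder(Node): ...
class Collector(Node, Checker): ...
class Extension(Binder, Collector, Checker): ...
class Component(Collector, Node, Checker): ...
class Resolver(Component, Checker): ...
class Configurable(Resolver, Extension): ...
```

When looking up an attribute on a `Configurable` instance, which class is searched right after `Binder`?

Collector

L[Configurable] = Configurable + merge(L[Resolver], L[Extension], [Resolver Extension])
  take Resolver:  [Resolver Component Collector Node Checker object] + [Extension Binder Collector Node Checker object] + [Resolver Extension]
  take Component:  [Component Collector Node Checker object] + [Extension Binder Collector Node Checker object] + [Extension]
  take Extension:  [Collector Node Checker object] + [Extension Binder Collector Node Checker object] + [Extension]
  take Binder:  [Collector Node Checker object] + [Binder Collector Node Checker object]
  take Collector:  [Collector Node Checker object] + [Collector Node Checker object]
  take Node:  [Node Checker object] + [Node Checker object]
  take Checker:  [Checker object] + [Checker object]
  take object:  [object] + [object]
MRO: Configurable Resolver Component Extension Binder Collector Node Checker object
Binder is at position 4; next is Collector.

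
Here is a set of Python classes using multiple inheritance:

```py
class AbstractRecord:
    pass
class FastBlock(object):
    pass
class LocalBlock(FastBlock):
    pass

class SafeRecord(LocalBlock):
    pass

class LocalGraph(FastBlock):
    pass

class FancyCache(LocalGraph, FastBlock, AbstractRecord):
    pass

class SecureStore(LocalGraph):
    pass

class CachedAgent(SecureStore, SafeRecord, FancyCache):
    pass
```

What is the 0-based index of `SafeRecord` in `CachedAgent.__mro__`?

L[CachedAgent] = CachedAgent + merge(L[SecureStore], L[SafeRecord], L[FancyCache], [SecureStore SafeRecord FancyCache])
  take SecureStore:  [SecureStore LocalGraph FastBlock object] + [SafeRecord LocalBlock FastBlock object] + [FancyCache LocalGraph FastBlock AbstractRecord object] + [SecureStore SafeRecord FancyCache]
  take SafeRecord:  [LocalGraph FastBlock object] + [SafeRecord LocalBlock FastBlock object] + [FancyCache LocalGraph FastBlock AbstractRecord object] + [SafeRecord FancyCache]
  take LocalBlock:  [LocalGraph FastBlock object] + [LocalBlock FastBlock object] + [FancyCache LocalGraph FastBlock AbstractRecord object] + [FancyCache]
  take FancyCache:  [LocalGraph FastBlock object] + [FastBlock object] + [FancyCache LocalGraph FastBlock AbstractRecord object] + [FancyCache]
  take LocalGraph:  [LocalGraph FastBlock object] + [FastBlock object] + [LocalGraph FastBlock AbstractRecord object]
  take FastBlock:  [FastBlock object] + [FastBlock object] + [FastBlock AbstractRecord object]
  take AbstractRecord:  [object] + [object] + [AbstractRecord object]
  take object:  [object] + [object] + [object]
MRO: CachedAgent SecureStore SafeRecord LocalBlock FancyCache LocalGraph FastBlock AbstractRecord object
SafeRecord sits at index 2.

2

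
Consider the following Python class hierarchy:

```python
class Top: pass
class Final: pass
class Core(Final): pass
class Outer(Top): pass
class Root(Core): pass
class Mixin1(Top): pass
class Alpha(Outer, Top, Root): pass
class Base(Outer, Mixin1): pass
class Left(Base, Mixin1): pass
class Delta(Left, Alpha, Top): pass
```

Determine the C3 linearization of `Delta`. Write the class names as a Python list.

[Delta, Left, Base, Alpha, Outer, Mixin1, Top, Root, Core, Final, object]

L[Delta] = Delta + merge(L[Left], L[Alpha], L[Top], [Left Alpha Top])
  take Left:  [Left Base Outer Mixin1 Top object] + [Alpha Outer Top Root Core Final object] + [Top object] + [Left Alpha Top]
  take Base:  [Base Outer Mixin1 Top object] + [Alpha Outer Top Root Core Final object] + [Top object] + [Alpha Top]
  take Alpha:  [Outer Mixin1 Top object] + [Alpha Outer Top Root Core Final object] + [Top object] + [Alpha Top]
  take Outer:  [Outer Mixin1 Top object] + [Outer Top Root Core Final object] + [Top object] + [Top]
  take Mixin1:  [Mixin1 Top object] + [Top Root Core Final object] + [Top object] + [Top]
  take Top:  [Top object] + [Top Root Core Final object] + [Top object] + [Top]
  take Root:  [object] + [Root Core Final object] + [object]
  take Core:  [object] + [Core Final object] + [object]
  take Final:  [object] + [Final object] + [object]
  take object:  [object] + [object] + [object]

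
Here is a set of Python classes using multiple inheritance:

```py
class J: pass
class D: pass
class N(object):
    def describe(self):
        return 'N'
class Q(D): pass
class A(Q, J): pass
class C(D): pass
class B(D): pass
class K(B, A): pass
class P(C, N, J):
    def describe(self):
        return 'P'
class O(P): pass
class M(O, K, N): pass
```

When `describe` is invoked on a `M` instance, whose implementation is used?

P

L[M] = M + merge(L[O], L[K], L[N], [O K N])
  take O:  [O P C D N J object] + [K B A Q D J object] + [N object] + [O K N]
  take P:  [P C D N J object] + [K B A Q D J object] + [N object] + [K N]
  take C:  [C D N J object] + [K B A Q D J object] + [N object] + [K N]
  take K:  [D N J object] + [K B A Q D J object] + [N object] + [K N]
  take B:  [D N J object] + [B A Q D J object] + [N object] + [N]
  take A:  [D N J object] + [A Q D J object] + [N object] + [N]
  take Q:  [D N J object] + [Q D J object] + [N object] + [N]
  take D:  [D N J object] + [D J object] + [N object] + [N]
  take N:  [N J object] + [J object] + [N object] + [N]
  take J:  [J object] + [J object] + [object]
  take object:  [object] + [object] + [object]
MRO: M O P C K B A Q D N J object
describe is defined in: N, P. First along the MRO is P.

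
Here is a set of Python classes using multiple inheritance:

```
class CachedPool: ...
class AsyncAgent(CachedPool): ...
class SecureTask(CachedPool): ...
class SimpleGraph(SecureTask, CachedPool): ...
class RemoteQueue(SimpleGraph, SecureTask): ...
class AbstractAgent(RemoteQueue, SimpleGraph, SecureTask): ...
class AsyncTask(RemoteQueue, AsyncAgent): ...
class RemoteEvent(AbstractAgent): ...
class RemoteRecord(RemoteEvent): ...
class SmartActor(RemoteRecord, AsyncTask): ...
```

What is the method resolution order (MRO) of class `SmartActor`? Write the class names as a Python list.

L[SmartActor] = SmartActor + merge(L[RemoteRecord], L[AsyncTask], [RemoteRecord AsyncTask])
  take RemoteRecord:  [RemoteRecord RemoteEvent AbstractAgent RemoteQueue SimpleGraph SecureTask CachedPool object] + [AsyncTask RemoteQueue SimpleGraph SecureTask AsyncAgent CachedPool object] + [RemoteRecord AsyncTask]
  take RemoteEvent:  [RemoteEvent AbstractAgent RemoteQueue SimpleGraph SecureTask CachedPool object] + [AsyncTask RemoteQueue SimpleGraph SecureTask AsyncAgent CachedPool object] + [AsyncTask]
  take AbstractAgent:  [AbstractAgent RemoteQueue SimpleGraph SecureTask CachedPool object] + [AsyncTask RemoteQueue SimpleGraph SecureTask AsyncAgent CachedPool object] + [AsyncTask]
  take AsyncTask:  [RemoteQueue SimpleGraph SecureTask CachedPool object] + [AsyncTask RemoteQueue SimpleGraph SecureTask AsyncAgent CachedPool object] + [AsyncTask]
  take RemoteQueue:  [RemoteQueue SimpleGraph SecureTask CachedPool object] + [RemoteQueue SimpleGraph SecureTask AsyncAgent CachedPool object]
  take SimpleGraph:  [SimpleGraph SecureTask CachedPool object] + [SimpleGraph SecureTask AsyncAgent CachedPool object]
  take SecureTask:  [SecureTask CachedPool object] + [SecureTask AsyncAgent CachedPool object]
  take AsyncAgent:  [CachedPool object] + [AsyncAgent CachedPool object]
  take CachedPool:  [CachedPool object] + [CachedPool object]
  take object:  [object] + [object]

[SmartActor, RemoteRecord, RemoteEvent, AbstractAgent, AsyncTask, RemoteQueue, SimpleGraph, SecureTask, AsyncAgent, CachedPool, object]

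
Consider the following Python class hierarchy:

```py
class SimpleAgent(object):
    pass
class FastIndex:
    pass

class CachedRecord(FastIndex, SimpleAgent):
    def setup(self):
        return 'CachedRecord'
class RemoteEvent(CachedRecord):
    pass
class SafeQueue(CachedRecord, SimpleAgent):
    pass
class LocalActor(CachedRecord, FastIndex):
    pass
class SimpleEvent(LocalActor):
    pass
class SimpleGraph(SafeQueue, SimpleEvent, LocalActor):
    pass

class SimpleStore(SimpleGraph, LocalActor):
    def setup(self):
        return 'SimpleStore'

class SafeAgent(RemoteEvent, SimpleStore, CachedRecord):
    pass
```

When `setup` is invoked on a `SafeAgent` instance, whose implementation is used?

L[SafeAgent] = SafeAgent + merge(L[RemoteEvent], L[SimpleStore], L[CachedRecord], [RemoteEvent SimpleStore CachedRecord])
  take RemoteEvent:  [RemoteEvent CachedRecord FastIndex SimpleAgent object] + [SimpleStore SimpleGraph SafeQueue SimpleEvent LocalActor CachedRecord FastIndex SimpleAgent object] + [CachedRecord FastIndex SimpleAgent object] + [RemoteEvent SimpleStore CachedRecord]
  take SimpleStore:  [CachedRecord FastIndex SimpleAgent object] + [SimpleStore SimpleGraph SafeQueue SimpleEvent LocalActor CachedRecord FastIndex SimpleAgent object] + [CachedRecord FastIndex SimpleAgent object] + [SimpleStore CachedRecord]
  take SimpleGraph:  [CachedRecord FastIndex SimpleAgent object] + [SimpleGraph SafeQueue SimpleEvent LocalActor CachedRecord FastIndex SimpleAgent object] + [CachedRecord FastIndex SimpleAgent object] + [CachedRecord]
  take SafeQueue:  [CachedRecord FastIndex SimpleAgent object] + [SafeQueue SimpleEvent LocalActor CachedRecord FastIndex SimpleAgent object] + [CachedRecord FastIndex SimpleAgent object] + [CachedRecord]
  take SimpleEvent:  [CachedRecord FastIndex SimpleAgent object] + [SimpleEvent LocalActor CachedRecord FastIndex SimpleAgent object] + [CachedRecord FastIndex SimpleAgent object] + [CachedRecord]
  take LocalActor:  [CachedRecord FastIndex SimpleAgent object] + [LocalActor CachedRecord FastIndex SimpleAgent object] + [CachedRecord FastIndex SimpleAgent object] + [CachedRecord]
  take CachedRecord:  [CachedRecord FastIndex SimpleAgent object] + [CachedRecord FastIndex SimpleAgent object] + [CachedRecord FastIndex SimpleAgent object] + [CachedRecord]
  take FastIndex:  [FastIndex SimpleAgent object] + [FastIndex SimpleAgent object] + [FastIndex SimpleAgent object]
  take SimpleAgent:  [SimpleAgent object] + [SimpleAgent object] + [SimpleAgent object]
  take object:  [object] + [object] + [object]
MRO: SafeAgent RemoteEvent SimpleStore SimpleGraph SafeQueue SimpleEvent LocalActor CachedRecord FastIndex SimpleAgent object
setup is defined in: CachedRecord, SimpleStore. First along the MRO is SimpleStore.

SimpleStore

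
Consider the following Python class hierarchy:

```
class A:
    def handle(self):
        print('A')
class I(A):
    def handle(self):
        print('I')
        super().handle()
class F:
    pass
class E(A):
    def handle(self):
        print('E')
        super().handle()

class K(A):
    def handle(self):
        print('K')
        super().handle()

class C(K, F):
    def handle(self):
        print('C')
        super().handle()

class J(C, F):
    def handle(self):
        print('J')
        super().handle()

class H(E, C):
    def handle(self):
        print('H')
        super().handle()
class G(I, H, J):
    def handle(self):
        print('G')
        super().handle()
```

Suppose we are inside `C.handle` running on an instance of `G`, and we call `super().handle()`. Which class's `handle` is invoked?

L[G] = G + merge(L[I], L[H], L[J], [I H J])
  take I:  [I A object] + [H E C K A F object] + [J C K A F object] + [I H J]
  take H:  [A object] + [H E C K A F object] + [J C K A F object] + [H J]
  take E:  [A object] + [E C K A F object] + [J C K A F object] + [J]
  take J:  [A object] + [C K A F object] + [J C K A F object] + [J]
  take C:  [A object] + [C K A F object] + [C K A F object]
  take K:  [A object] + [K A F object] + [K A F object]
  take A:  [A object] + [A F object] + [A F object]
  take F:  [object] + [F object] + [F object]
  take object:  [object] + [object] + [object]
MRO: G I H E J C K A F object
super() in C.handle on a G instance goes to the class after C in G's MRO: K.

K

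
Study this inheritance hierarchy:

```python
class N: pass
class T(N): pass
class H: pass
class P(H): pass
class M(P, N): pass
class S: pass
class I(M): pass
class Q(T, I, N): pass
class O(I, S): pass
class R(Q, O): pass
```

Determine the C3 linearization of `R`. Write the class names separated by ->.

R -> Q -> T -> O -> I -> M -> P -> H -> N -> S -> object

L[R] = R + merge(L[Q], L[O], [Q O])
  take Q:  [Q T I M P H N object] + [O I M P H N S object] + [Q O]
  take T:  [T I M P H N object] + [O I M P H N S object] + [O]
  take O:  [I M P H N object] + [O I M P H N S object] + [O]
  take I:  [I M P H N object] + [I M P H N S object]
  take M:  [M P H N object] + [M P H N S object]
  take P:  [P H N object] + [P H N S object]
  take H:  [H N object] + [H N S object]
  take N:  [N object] + [N S object]
  take S:  [object] + [S object]
  take object:  [object] + [object]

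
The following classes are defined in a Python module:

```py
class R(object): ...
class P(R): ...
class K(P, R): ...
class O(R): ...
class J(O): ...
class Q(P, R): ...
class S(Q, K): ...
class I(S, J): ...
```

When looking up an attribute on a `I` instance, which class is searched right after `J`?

L[I] = I + merge(L[S], L[J], [S J])
  take S:  [S Q K P R object] + [J O R object] + [S J]
  take Q:  [Q K P R object] + [J O R object] + [J]
  take K:  [K P R object] + [J O R object] + [J]
  take P:  [P R object] + [J O R object] + [J]
  take J:  [R object] + [J O R object] + [J]
  take O:  [R object] + [O R object]
  take R:  [R object] + [R object]
  take object:  [object] + [object]
MRO: I S Q K P J O R object
J is at position 5; next is O.

O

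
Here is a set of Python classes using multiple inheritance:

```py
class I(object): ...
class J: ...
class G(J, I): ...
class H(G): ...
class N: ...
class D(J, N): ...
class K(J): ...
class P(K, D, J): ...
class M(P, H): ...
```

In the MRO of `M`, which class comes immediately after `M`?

P

L[M] = M + merge(L[P], L[H], [P H])
  take P:  [P K D J N object] + [H G J I object] + [P H]
  take K:  [K D J N object] + [H G J I object] + [H]
  take D:  [D J N object] + [H G J I object] + [H]
  take H:  [J N object] + [H G J I object] + [H]
  take G:  [J N object] + [G J I object]
  take J:  [J N object] + [J I object]
  take N:  [N object] + [I object]
  take I:  [object] + [I object]
  take object:  [object] + [object]
MRO: M P K D H G J N I object
M is at position 0; next is P.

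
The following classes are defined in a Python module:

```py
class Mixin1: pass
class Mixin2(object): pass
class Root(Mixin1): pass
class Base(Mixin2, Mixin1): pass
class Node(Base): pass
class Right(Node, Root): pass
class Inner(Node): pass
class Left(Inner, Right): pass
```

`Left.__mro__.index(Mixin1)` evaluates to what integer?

L[Left] = Left + merge(L[Inner], L[Right], [Inner Right])
  take Inner:  [Inner Node Base Mixin2 Mixin1 object] + [Right Node Base Mixin2 Root Mixin1 object] + [Inner Right]
  take Right:  [Node Base Mixin2 Mixin1 object] + [Right Node Base Mixin2 Root Mixin1 object] + [Right]
  take Node:  [Node Base Mixin2 Mixin1 object] + [Node Base Mixin2 Root Mixin1 object]
  take Base:  [Base Mixin2 Mixin1 object] + [Base Mixin2 Root Mixin1 object]
  take Mixin2:  [Mixin2 Mixin1 object] + [Mixin2 Root Mixin1 object]
  take Root:  [Mixin1 object] + [Root Mixin1 object]
  take Mixin1:  [Mixin1 object] + [Mixin1 object]
  take object:  [object] + [object]
MRO: Left Inner Right Node Base Mixin2 Root Mixin1 object
Mixin1 sits at index 7.

7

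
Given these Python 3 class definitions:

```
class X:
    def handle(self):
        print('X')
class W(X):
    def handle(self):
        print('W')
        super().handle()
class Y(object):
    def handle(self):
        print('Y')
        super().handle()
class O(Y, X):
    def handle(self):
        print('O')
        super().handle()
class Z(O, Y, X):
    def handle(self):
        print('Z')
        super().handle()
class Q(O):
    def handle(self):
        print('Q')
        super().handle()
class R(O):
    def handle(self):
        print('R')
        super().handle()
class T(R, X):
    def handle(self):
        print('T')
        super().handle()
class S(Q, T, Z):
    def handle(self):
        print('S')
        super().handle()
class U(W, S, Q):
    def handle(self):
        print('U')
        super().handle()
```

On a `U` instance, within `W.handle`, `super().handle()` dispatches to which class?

L[U] = U + merge(L[W], L[S], L[Q], [W S Q])
  take W:  [W X object] + [S Q T R Z O Y X object] + [Q O Y X object] + [W S Q]
  take S:  [X object] + [S Q T R Z O Y X object] + [Q O Y X object] + [S Q]
  take Q:  [X object] + [Q T R Z O Y X object] + [Q O Y X object] + [Q]
  take T:  [X object] + [T R Z O Y X object] + [O Y X object]
  take R:  [X object] + [R Z O Y X object] + [O Y X object]
  take Z:  [X object] + [Z O Y X object] + [O Y X object]
  take O:  [X object] + [O Y X object] + [O Y X object]
  take Y:  [X object] + [Y X object] + [Y X object]
  take X:  [X object] + [X object] + [X object]
  take object:  [object] + [object] + [object]
MRO: U W S Q T R Z O Y X object
super() in W.handle on a U instance goes to the class after W in U's MRO: S.

S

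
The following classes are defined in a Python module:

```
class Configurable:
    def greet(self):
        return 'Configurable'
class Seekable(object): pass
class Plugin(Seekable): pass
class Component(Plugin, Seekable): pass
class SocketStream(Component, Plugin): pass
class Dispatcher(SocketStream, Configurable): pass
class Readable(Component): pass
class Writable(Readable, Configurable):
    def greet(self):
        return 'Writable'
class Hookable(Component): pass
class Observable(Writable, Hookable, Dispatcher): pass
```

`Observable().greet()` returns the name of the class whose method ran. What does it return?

Writable

L[Observable] = Observable + merge(L[Writable], L[Hookable], L[Dispatcher], [Writable Hookable Dispatcher])
  take Writable:  [Writable Readable Component Plugin Seekable Configurable object] + [Hookable Component Plugin Seekable object] + [Dispatcher SocketStream Component Plugin Seekable Configurable object] + [Writable Hookable Dispatcher]
  take Readable:  [Readable Component Plugin Seekable Configurable object] + [Hookable Component Plugin Seekable object] + [Dispatcher SocketStream Component Plugin Seekable Configurable object] + [Hookable Dispatcher]
  take Hookable:  [Component Plugin Seekable Configurable object] + [Hookable Component Plugin Seekable object] + [Dispatcher SocketStream Component Plugin Seekable Configurable object] + [Hookable Dispatcher]
  take Dispatcher:  [Component Plugin Seekable Configurable object] + [Component Plugin Seekable object] + [Dispatcher SocketStream Component Plugin Seekable Configurable object] + [Dispatcher]
  take SocketStream:  [Component Plugin Seekable Configurable object] + [Component Plugin Seekable object] + [SocketStream Component Plugin Seekable Configurable object]
  take Component:  [Component Plugin Seekable Configurable object] + [Component Plugin Seekable object] + [Component Plugin Seekable Configurable object]
  take Plugin:  [Plugin Seekable Configurable object] + [Plugin Seekable object] + [Plugin Seekable Configurable object]
  take Seekable:  [Seekable Configurable object] + [Seekable object] + [Seekable Configurable object]
  take Configurable:  [Configurable object] + [object] + [Configurable object]
  take object:  [object] + [object] + [object]
MRO: Observable Writable Readable Hookable Dispatcher SocketStream Component Plugin Seekable Configurable object
greet is defined in: Configurable, Writable. First along the MRO is Writable.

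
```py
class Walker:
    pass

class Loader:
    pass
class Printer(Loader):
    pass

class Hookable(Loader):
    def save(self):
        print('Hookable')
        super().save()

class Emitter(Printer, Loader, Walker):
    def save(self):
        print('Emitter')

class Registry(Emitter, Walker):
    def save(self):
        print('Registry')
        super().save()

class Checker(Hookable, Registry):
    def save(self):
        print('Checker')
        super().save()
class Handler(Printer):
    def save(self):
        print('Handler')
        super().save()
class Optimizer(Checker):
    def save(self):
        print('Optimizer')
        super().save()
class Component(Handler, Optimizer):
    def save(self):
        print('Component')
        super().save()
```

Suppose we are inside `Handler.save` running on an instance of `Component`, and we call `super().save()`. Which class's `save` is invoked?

L[Component] = Component + merge(L[Handler], L[Optimizer], [Handler Optimizer])
  take Handler:  [Handler Printer Loader object] + [Optimizer Checker Hookable Registry Emitter Printer Loader Walker object] + [Handler Optimizer]
  take Optimizer:  [Printer Loader object] + [Optimizer Checker Hookable Registry Emitter Printer Loader Walker object] + [Optimizer]
  take Checker:  [Printer Loader object] + [Checker Hookable Registry Emitter Printer Loader Walker object]
  take Hookable:  [Printer Loader object] + [Hookable Registry Emitter Printer Loader Walker object]
  take Registry:  [Printer Loader object] + [Registry Emitter Printer Loader Walker object]
  take Emitter:  [Printer Loader object] + [Emitter Printer Loader Walker object]
  take Printer:  [Printer Loader object] + [Printer Loader Walker object]
  take Loader:  [Loader object] + [Loader Walker object]
  take Walker:  [object] + [Walker object]
  take object:  [object] + [object]
MRO: Component Handler Optimizer Checker Hookable Registry Emitter Printer Loader Walker object
super() in Handler.save on a Component instance goes to the class after Handler in Component's MRO: Optimizer.

Optimizer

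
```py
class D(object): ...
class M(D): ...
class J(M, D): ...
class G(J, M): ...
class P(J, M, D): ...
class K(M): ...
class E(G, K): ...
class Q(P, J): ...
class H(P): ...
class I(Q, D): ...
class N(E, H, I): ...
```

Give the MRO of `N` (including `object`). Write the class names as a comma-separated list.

N, E, G, H, I, Q, P, J, K, M, D, object

L[N] = N + merge(L[E], L[H], L[I], [E H I])
  take E:  [E G J K M D object] + [H P J M D object] + [I Q P J M D object] + [E H I]
  take G:  [G J K M D object] + [H P J M D object] + [I Q P J M D object] + [H I]
  take H:  [J K M D object] + [H P J M D object] + [I Q P J M D object] + [H I]
  take I:  [J K M D object] + [P J M D object] + [I Q P J M D object] + [I]
  take Q:  [J K M D object] + [P J M D object] + [Q P J M D object]
  take P:  [J K M D object] + [P J M D object] + [P J M D object]
  take J:  [J K M D object] + [J M D object] + [J M D object]
  take K:  [K M D object] + [M D object] + [M D object]
  take M:  [M D object] + [M D object] + [M D object]
  take D:  [D object] + [D object] + [D object]
  take object:  [object] + [object] + [object]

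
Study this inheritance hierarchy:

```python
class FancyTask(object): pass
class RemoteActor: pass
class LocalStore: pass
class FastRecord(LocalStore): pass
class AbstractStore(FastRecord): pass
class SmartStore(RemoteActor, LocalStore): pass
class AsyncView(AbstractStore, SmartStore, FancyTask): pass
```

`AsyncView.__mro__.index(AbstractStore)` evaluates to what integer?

1

L[AsyncView] = AsyncView + merge(L[AbstractStore], L[SmartStore], L[FancyTask], [AbstractStore SmartStore FancyTask])
  take AbstractStore:  [AbstractStore FastRecord LocalStore object] + [SmartStore RemoteActor LocalStore object] + [FancyTask object] + [AbstractStore SmartStore FancyTask]
  take FastRecord:  [FastRecord LocalStore object] + [SmartStore RemoteActor LocalStore object] + [FancyTask object] + [SmartStore FancyTask]
  take SmartStore:  [LocalStore object] + [SmartStore RemoteActor LocalStore object] + [FancyTask object] + [SmartStore FancyTask]
  take RemoteActor:  [LocalStore object] + [RemoteActor LocalStore object] + [FancyTask object] + [FancyTask]
  take LocalStore:  [LocalStore object] + [LocalStore object] + [FancyTask object] + [FancyTask]
  take FancyTask:  [object] + [object] + [FancyTask object] + [FancyTask]
  take object:  [object] + [object] + [object]
MRO: AsyncView AbstractStore FastRecord SmartStore RemoteActor LocalStore FancyTask object
AbstractStore sits at index 1.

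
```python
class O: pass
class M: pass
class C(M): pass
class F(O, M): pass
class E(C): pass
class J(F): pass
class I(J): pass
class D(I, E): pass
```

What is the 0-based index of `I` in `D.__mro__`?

L[D] = D + merge(L[I], L[E], [I E])
  take I:  [I J F O M object] + [E C M object] + [I E]
  take J:  [J F O M object] + [E C M object] + [E]
  take F:  [F O M object] + [E C M object] + [E]
  take O:  [O M object] + [E C M object] + [E]
  take E:  [M object] + [E C M object] + [E]
  take C:  [M object] + [C M object]
  take M:  [M object] + [M object]
  take object:  [object] + [object]
MRO: D I J F O E C M object
I sits at index 1.

1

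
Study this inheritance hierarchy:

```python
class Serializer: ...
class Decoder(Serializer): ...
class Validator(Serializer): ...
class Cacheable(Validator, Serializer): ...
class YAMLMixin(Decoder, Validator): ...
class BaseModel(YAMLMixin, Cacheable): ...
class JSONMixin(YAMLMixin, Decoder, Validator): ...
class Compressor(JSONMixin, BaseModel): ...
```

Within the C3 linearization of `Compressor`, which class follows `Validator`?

L[Compressor] = Compressor + merge(L[JSONMixin], L[BaseModel], [JSONMixin BaseModel])
  take JSONMixin:  [JSONMixin YAMLMixin Decoder Validator Serializer object] + [BaseModel YAMLMixin Decoder Cacheable Validator Serializer object] + [JSONMixin BaseModel]
  take BaseModel:  [YAMLMixin Decoder Validator Serializer object] + [BaseModel YAMLMixin Decoder Cacheable Validator Serializer object] + [BaseModel]
  take YAMLMixin:  [YAMLMixin Decoder Validator Serializer object] + [YAMLMixin Decoder Cacheable Validator Serializer object]
  take Decoder:  [Decoder Validator Serializer object] + [Decoder Cacheable Validator Serializer object]
  take Cacheable:  [Validator Serializer object] + [Cacheable Validator Serializer object]
  take Validator:  [Validator Serializer object] + [Validator Serializer object]
  take Serializer:  [Serializer object] + [Serializer object]
  take object:  [object] + [object]
MRO: Compressor JSONMixin BaseModel YAMLMixin Decoder Cacheable Validator Serializer object
Validator is at position 6; next is Serializer.

Serializer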